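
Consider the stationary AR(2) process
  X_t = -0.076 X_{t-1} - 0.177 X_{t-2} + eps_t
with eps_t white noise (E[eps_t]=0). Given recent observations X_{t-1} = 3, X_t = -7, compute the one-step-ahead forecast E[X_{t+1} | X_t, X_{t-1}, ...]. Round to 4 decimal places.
E[X_{t+1} \mid \mathcal F_t] = 0.0010

For an AR(p) model X_t = c + sum_i phi_i X_{t-i} + eps_t, the
one-step-ahead conditional mean is
  E[X_{t+1} | X_t, ...] = c + sum_i phi_i X_{t+1-i}.
Substitute known values:
  E[X_{t+1} | ...] = (-0.076) * (-7) + (-0.177) * (3)
                   = 0.0010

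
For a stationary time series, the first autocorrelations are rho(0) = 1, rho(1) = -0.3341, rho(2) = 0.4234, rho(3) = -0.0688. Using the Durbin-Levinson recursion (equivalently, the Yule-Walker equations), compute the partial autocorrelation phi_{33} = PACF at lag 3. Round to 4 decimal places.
\phi_{33} = 0.1801

The PACF at lag k is phi_{kk}, the last component of the solution
to the Yule-Walker system G_k phi = r_k where
  (G_k)_{ij} = rho(|i - j|), (r_k)_i = rho(i), i,j = 1..k.
Equivalently, Durbin-Levinson gives phi_{kk} iteratively:
  phi_{11} = rho(1)
  phi_{kk} = [rho(k) - sum_{j=1..k-1} phi_{k-1,j} rho(k-j)]
            / [1 - sum_{j=1..k-1} phi_{k-1,j} rho(j)],
  phi_{k,j} = phi_{k-1,j} - phi_{kk} phi_{k-1,k-j},  j = 1..k-1.
Step k = 1:
  phi_11 = rho(1) = -0.3341.
Step k = 2:
  phi_22 = [rho(2) - phi_11 rho(1)] / [1 - phi_11 rho(1)] = [0.4234 - (-0.3341)(-0.3341)] / [1 - (-0.3341)(-0.3341)]
         = 0.31177719 / 0.88837719 = 0.350951.
  Update: phi_21 = phi_11 - phi_22 phi_11 = -0.3341 - (0.350951)(-0.3341) = -0.216847.
Step k = 3:
  phi_33 = [rho(3) - phi_21 rho(2) - phi_22 rho(1)] / [1 - phi_21 rho(1) - phi_22 rho(2)]
    numerator   = -0.0688 - (-0.216847)(0.4234) - (0.350951)(-0.3341) = 0.14026593
    denominator = 1 - (-0.216847)(-0.3341) - (0.350951)(0.4234) = 0.77895856
  phi_33 = 0.14026593 / 0.77895856 = 0.1801.
Therefore phi_{33} = 0.1801.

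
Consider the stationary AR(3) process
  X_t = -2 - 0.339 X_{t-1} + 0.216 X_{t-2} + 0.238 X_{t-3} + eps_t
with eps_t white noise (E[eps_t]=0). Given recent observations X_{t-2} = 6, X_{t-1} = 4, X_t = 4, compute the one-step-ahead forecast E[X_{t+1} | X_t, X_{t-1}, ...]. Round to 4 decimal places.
E[X_{t+1} \mid \mathcal F_t] = -1.0640

For an AR(p) model X_t = c + sum_i phi_i X_{t-i} + eps_t, the
one-step-ahead conditional mean is
  E[X_{t+1} | X_t, ...] = c + sum_i phi_i X_{t+1-i}.
Substitute known values:
  E[X_{t+1} | ...] = -2 + (-0.339) * (4) + (0.216) * (4) + (0.238) * (6)
                   = -1.0640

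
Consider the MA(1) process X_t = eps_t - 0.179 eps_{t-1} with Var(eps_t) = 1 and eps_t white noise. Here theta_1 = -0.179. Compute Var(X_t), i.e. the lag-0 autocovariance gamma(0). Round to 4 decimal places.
\gamma(0) = 1.0320

For an MA(q) process X_t = eps_t + sum_i theta_i eps_{t-i} with
Var(eps_t) = sigma^2, the variance is
  gamma(0) = sigma^2 * (1 + sum_i theta_i^2).
  sum_i theta_i^2 = (-0.179)^2 = 0.032041.
  gamma(0) = 1 * (1 + 0.032041) = 1 * 1.032041 = 1.032041, which rounds to 1.0320.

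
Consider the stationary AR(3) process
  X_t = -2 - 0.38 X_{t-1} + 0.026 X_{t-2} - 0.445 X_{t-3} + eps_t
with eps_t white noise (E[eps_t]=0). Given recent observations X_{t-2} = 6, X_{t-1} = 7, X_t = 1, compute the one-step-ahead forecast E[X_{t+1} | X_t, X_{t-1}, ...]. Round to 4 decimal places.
E[X_{t+1} \mid \mathcal F_t] = -4.8680

For an AR(p) model X_t = c + sum_i phi_i X_{t-i} + eps_t, the
one-step-ahead conditional mean is
  E[X_{t+1} | X_t, ...] = c + sum_i phi_i X_{t+1-i}.
Substitute known values:
  E[X_{t+1} | ...] = -2 + (-0.38) * (1) + (0.026) * (7) + (-0.445) * (6)
                   = -4.8680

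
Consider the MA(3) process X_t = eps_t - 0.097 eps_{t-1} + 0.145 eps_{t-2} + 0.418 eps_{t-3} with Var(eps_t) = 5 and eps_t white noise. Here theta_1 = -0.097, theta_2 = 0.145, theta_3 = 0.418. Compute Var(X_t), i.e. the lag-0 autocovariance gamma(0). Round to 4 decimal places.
\gamma(0) = 6.0258

For an MA(q) process X_t = eps_t + sum_i theta_i eps_{t-i} with
Var(eps_t) = sigma^2, the variance is
  gamma(0) = sigma^2 * (1 + sum_i theta_i^2).
  sum_i theta_i^2 = (-0.097)^2 + (0.145)^2 + (0.418)^2 = 0.009409 + 0.021025 + 0.174724 = 0.205158.
  gamma(0) = 5 * (1 + 0.205158) = 5 * 1.205158 = 6.02579, which rounds to 6.0258.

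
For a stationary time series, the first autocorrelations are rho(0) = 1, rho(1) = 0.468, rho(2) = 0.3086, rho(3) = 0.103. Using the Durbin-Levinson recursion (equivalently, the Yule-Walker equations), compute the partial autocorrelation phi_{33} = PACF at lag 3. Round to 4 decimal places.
\phi_{33} = -0.1019

The PACF at lag k is phi_{kk}, the last component of the solution
to the Yule-Walker system G_k phi = r_k where
  (G_k)_{ij} = rho(|i - j|), (r_k)_i = rho(i), i,j = 1..k.
Equivalently, Durbin-Levinson gives phi_{kk} iteratively:
  phi_{11} = rho(1)
  phi_{kk} = [rho(k) - sum_{j=1..k-1} phi_{k-1,j} rho(k-j)]
            / [1 - sum_{j=1..k-1} phi_{k-1,j} rho(j)],
  phi_{k,j} = phi_{k-1,j} - phi_{kk} phi_{k-1,k-j},  j = 1..k-1.
Step k = 1:
  phi_11 = rho(1) = 0.468.
Step k = 2:
  phi_22 = [rho(2) - phi_11 rho(1)] / [1 - phi_11 rho(1)] = [0.3086 - (0.468)(0.468)] / [1 - (0.468)(0.468)]
         = 0.089576 / 0.780976 = 0.114698.
  Update: phi_21 = phi_11 - phi_22 phi_11 = 0.468 - (0.114698)(0.468) = 0.414322.
Step k = 3:
  phi_33 = [rho(3) - phi_21 rho(2) - phi_22 rho(1)] / [1 - phi_21 rho(1) - phi_22 rho(2)]
    numerator   = 0.103 - (0.414322)(0.3086) - (0.114698)(0.468) = -0.07853807
    denominator = 1 - (0.414322)(0.468) - (0.114698)(0.3086) = 0.77070186
  phi_33 = -0.07853807 / 0.77070186 = -0.1019.
Therefore phi_{33} = -0.1019.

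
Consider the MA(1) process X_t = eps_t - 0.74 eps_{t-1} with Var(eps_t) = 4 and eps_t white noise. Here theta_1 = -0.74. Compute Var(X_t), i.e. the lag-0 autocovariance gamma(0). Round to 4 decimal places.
\gamma(0) = 6.1904

For an MA(q) process X_t = eps_t + sum_i theta_i eps_{t-i} with
Var(eps_t) = sigma^2, the variance is
  gamma(0) = sigma^2 * (1 + sum_i theta_i^2).
  sum_i theta_i^2 = (-0.74)^2 = 0.5476.
  gamma(0) = 4 * (1 + 0.5476) = 4 * 1.5476 = 6.1904.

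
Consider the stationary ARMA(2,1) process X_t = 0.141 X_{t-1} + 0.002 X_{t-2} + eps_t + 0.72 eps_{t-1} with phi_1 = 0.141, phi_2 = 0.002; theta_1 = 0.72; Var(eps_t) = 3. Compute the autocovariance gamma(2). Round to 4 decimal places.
\gamma(2) = 0.4207

Multiply the model equation by X_{t-k} and take expectations. With theta_0 = psi_0 = 1 and psi_j the MA(infinity) weights, this gives
  gamma(k) - sum_i phi_i gamma(k-i) = c_k,
  c_k = sigma^2 * sum_{j=k..q} theta_j psi_{j-k}   (c_k = 0 for k > q),
using gamma(-m) = gamma(m).
psi-weights needed (psi_j = theta_j + sum_i phi_i psi_{j-i}):
  psi_1 = theta_1 + phi_1 = 0.72 + (0.141) = 0.861
Right-hand sides:
  c_0 = sigma^2 (1 + theta_1 psi_1) = 3 * (1 + (0.72)(0.861)) = 3 * 1.61992 = 4.85976
  c_1 = sigma^2 theta_1 = 3 * (0.72) = 2.16
  c_2 = 0
Equations for k = 0, 1, 2 (AR order 2, c_2 = 0):
  (E0) gamma(0) = phi_1 gamma(1) + phi_2 gamma(2) + c_0
  (E1) gamma(1) = phi_1 gamma(0) + phi_2 gamma(1) + c_1
  (E2) gamma(2) = phi_1 gamma(1) + phi_2 gamma(0)
From (E1): gamma(1) = A gamma(0) + B with
  A = phi_1 / (1 - phi_2) = 0.141 / 0.998 = 0.141283,   B = c_1 / (1 - phi_2) = 2.16 / 0.998 = 2.164329.
Insert (E2) into (E0): gamma(0) (1 - phi_2^2) = phi_1 (1 + phi_2) gamma(1) + c_0.
  phi_1 (1 + phi_2) = (0.141)(1.002) = 0.141282,   1 - phi_2^2 = 0.999996.
Replace gamma(1) by A gamma(0) + B and collect gamma(0):
  gamma(0) [0.999996 - (0.141282)(0.141283)] = (0.141282)(2.164329) + 4.85976
  gamma(0) * 0.980035 = 5.165541
  gamma(0) = 5.165541 / 0.980035 = 5.27077.
  gamma(1) = A gamma(0) + B = (0.141283)(5.27077) + (2.164329) = 2.908997.
  gamma(2) = phi_1 gamma(1) + phi_2 gamma(0) = (0.141)(2.908997) + (0.002)(5.27077) = 0.42071.
Therefore gamma(2) = 0.4207 (to 4 decimal places).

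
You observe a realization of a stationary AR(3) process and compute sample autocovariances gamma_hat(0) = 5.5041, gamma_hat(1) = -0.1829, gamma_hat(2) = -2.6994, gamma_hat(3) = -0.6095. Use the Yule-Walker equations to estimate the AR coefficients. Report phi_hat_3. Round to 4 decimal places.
\hat\phi_{3} = -0.2000

The Yule-Walker equations for an AR(p) process read, in matrix form,
  Gamma_p phi = r_p,   with   (Gamma_p)_{ij} = gamma(|i - j|),
                       (r_p)_i = gamma(i),   i,j = 1..p.
Substitute the sample gammas (Toeplitz matrix and right-hand side of size 3):
  Gamma_p = [[5.5041, -0.1829, -2.6994], [-0.1829, 5.5041, -0.1829], [-2.6994, -0.1829, 5.5041]]
  r_p     = [-0.1829, -2.6994, -0.6095]
Written out (R1..R3):
  (R1) 5.5041 phi_1 - 0.1829 phi_2 - 2.6994 phi_3 = -0.1829
  (R2) -0.1829 phi_1 + 5.5041 phi_2 - 0.1829 phi_3 = -2.6994
  (R3) -2.6994 phi_1 - 0.1829 phi_2 + 5.5041 phi_3 = -0.6095
Gaussian elimination:
  R2 <- R2 - (-0.1829/5.5041) R1 = R2 - (-0.03323) R1:  5.498022 phi_2 - 0.2726 phi_3 = -2.705478
  R3 <- R3 - (-2.6994/5.5041) R1 = R3 - (-0.490434) R1:  -0.2726 phi_2 + 4.180221 phi_3 = -0.6992
  R3 <- R3 - (-0.2726/5.498022) R2 = R3 - (-0.049582) R2:  4.166705 phi_3 = -0.833342
Back-substitution:
  phi_hat_3 = -0.833342 / 4.166705 = -0.2
  phi_hat_2 = (-2.705478 - (-0.2726)(-0.2)) / 5.498022 = -0.501998
  phi_hat_1 = (-0.1829 - (-0.1829)(-0.501998) - (-2.6994)(-0.2)) / 5.5041 = -0.147998
So phi_hat = [-0.1480, -0.5020, -0.2000].
Therefore phi_hat_3 = -0.2000.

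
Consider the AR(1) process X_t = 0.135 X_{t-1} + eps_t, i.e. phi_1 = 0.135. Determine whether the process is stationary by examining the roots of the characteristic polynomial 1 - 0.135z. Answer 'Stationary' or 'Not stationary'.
\text{Stationary}

The AR(p) characteristic polynomial is P(z) = 1 - 0.135z.
Stationarity requires all roots to lie outside the unit circle, i.e. |z| > 1 for every root.
This is linear in z: 1 + (-0.135) z = 0  =>  z = -1/(-0.135) = 7.407407,  |z| = 7.407407.
Moduli of all roots: 7.4074.
All moduli strictly greater than 1? Yes.
Verdict: Stationary.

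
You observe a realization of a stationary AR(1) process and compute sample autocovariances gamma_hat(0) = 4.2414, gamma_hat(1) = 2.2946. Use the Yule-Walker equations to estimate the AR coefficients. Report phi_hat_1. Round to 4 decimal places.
\hat\phi_{1} = 0.5410

The Yule-Walker equations for an AR(p) process read, in matrix form,
  Gamma_p phi = r_p,   with   (Gamma_p)_{ij} = gamma(|i - j|),
                       (r_p)_i = gamma(i),   i,j = 1..p.
Substitute the sample gammas (Toeplitz matrix and right-hand side of size 1):
  Gamma_p = [[4.2414]]
  r_p     = [2.2946]
With p = 1 this is the single equation gamma(0) phi_1 = gamma(1):
  phi_hat_1 = gamma(1) / gamma(0) = 2.2946 / 4.2414 = 0.5410.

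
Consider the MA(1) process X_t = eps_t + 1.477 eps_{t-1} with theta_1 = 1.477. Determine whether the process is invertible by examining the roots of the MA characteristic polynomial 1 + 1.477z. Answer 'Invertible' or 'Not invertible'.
\text{Not invertible}

The MA(q) characteristic polynomial is P(z) = 1 + 1.477z.
Invertibility requires all roots to lie outside the unit circle, i.e. |z| > 1 for every root.
This is linear in z: 1 + (1.477) z = 0  =>  z = -1/(1.477) = -0.677048,  |z| = 0.677048.
Moduli of all roots: 0.6770.
All moduli strictly greater than 1? No.
Verdict: Not invertible.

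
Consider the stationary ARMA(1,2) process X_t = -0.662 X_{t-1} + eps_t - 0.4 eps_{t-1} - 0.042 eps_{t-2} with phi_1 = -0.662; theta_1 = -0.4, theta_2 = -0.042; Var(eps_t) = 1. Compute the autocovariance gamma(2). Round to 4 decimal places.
\gamma(2) = 1.4667

Multiply the model equation by X_{t-k} and take expectations. With theta_0 = psi_0 = 1 and psi_j the MA(infinity) weights, this gives
  gamma(k) - sum_i phi_i gamma(k-i) = c_k,
  c_k = sigma^2 * sum_{j=k..q} theta_j psi_{j-k}   (c_k = 0 for k > q),
using gamma(-m) = gamma(m).
psi-weights needed (psi_j = theta_j + sum_i phi_i psi_{j-i}):
  psi_1 = theta_1 + phi_1 = -0.4 + (-0.662) = -1.062
  psi_2 = theta_2 + phi_1 psi_1 = -0.042 + (-0.662)(-1.062) = 0.661044
Right-hand sides:
  c_0 = sigma^2 (1 + theta_1 psi_1 + theta_2 psi_2) = 1 * (1 + (-0.4)(-1.062) + (-0.042)(0.661044)) = 1 * 1.397036 = 1.397036
  c_1 = sigma^2 (theta_1 + theta_2 psi_1) = 1 * (-0.4 + (-0.042)(-1.062)) = -0.355396
  c_2 = sigma^2 theta_2 = 1 * (-0.042) = -0.042
Equations for k = 0 and k = 1 (AR order 1):
  gamma(0) = phi_1 gamma(1) + c_0
  gamma(1) = phi_1 gamma(0) + c_1
Substituting the second into the first: gamma(0) (1 - phi_1^2) = c_0 + phi_1 c_1, so
  gamma(0) = (c_0 + phi_1 c_1) / (1 - phi_1^2) = (1.397036 + (-0.662)(-0.355396)) / (1 - (-0.662)^2) = 1.632308 / 0.561756 = 2.905725.
  gamma(1) = phi_1 gamma(0) + c_1 = (-0.662)(2.905725) + (-0.355396) = -2.278986.
For k = 2: gamma(2) = phi_1 gamma(1) + c_2
  = (-0.662)(-2.278986) + (-0.042) = 1.466689.
Therefore gamma(2) = 1.4667 (to 4 decimal places).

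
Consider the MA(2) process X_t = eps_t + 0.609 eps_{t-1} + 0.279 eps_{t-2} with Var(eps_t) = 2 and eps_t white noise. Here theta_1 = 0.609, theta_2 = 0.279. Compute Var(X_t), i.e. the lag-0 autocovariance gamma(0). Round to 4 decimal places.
\gamma(0) = 2.8974

For an MA(q) process X_t = eps_t + sum_i theta_i eps_{t-i} with
Var(eps_t) = sigma^2, the variance is
  gamma(0) = sigma^2 * (1 + sum_i theta_i^2).
  sum_i theta_i^2 = (0.609)^2 + (0.279)^2 = 0.370881 + 0.077841 = 0.448722.
  gamma(0) = 2 * (1 + 0.448722) = 2 * 1.448722 = 2.897444, which rounds to 2.8974.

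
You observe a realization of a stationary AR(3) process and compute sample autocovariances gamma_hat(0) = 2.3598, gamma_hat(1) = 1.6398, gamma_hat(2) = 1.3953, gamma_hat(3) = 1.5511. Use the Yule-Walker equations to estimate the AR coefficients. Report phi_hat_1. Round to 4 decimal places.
\hat\phi_{1} = 0.4700

The Yule-Walker equations for an AR(p) process read, in matrix form,
  Gamma_p phi = r_p,   with   (Gamma_p)_{ij} = gamma(|i - j|),
                       (r_p)_i = gamma(i),   i,j = 1..p.
Substitute the sample gammas (Toeplitz matrix and right-hand side of size 3):
  Gamma_p = [[2.3598, 1.6398, 1.3953], [1.6398, 2.3598, 1.6398], [1.3953, 1.6398, 2.3598]]
  r_p     = [1.6398, 1.3953, 1.5511]
Written out (R1..R3):
  (R1) 2.3598 phi_1 + 1.6398 phi_2 + 1.3953 phi_3 = 1.6398
  (R2) 1.6398 phi_1 + 2.3598 phi_2 + 1.6398 phi_3 = 1.3953
  (R3) 1.3953 phi_1 + 1.6398 phi_2 + 2.3598 phi_3 = 1.5511
Gaussian elimination:
  R2 <- R2 - (1.6398/2.3598) R1 = R2 - (0.694889) R1:  1.22032 phi_2 + 0.670221 phi_3 = 0.25582
  R3 <- R3 - (1.3953/2.3598) R1 = R3 - (0.591279) R1:  0.670221 phi_2 + 1.534789 phi_3 = 0.581521
  R3 <- R3 - (0.670221/1.22032) R2 = R3 - (0.549217) R2:  1.166692 phi_3 = 0.44102
Back-substitution:
  phi_hat_3 = 0.44102 / 1.166692 = 0.378009
  phi_hat_2 = (0.25582 - (0.670221)(0.378009)) / 1.22032 = 0.002025
  phi_hat_1 = (1.6398 - (1.6398)(0.002025) - (1.3953)(0.378009)) / 2.3598 = 0.469974
So phi_hat = [0.4700, 0.0020, 0.3780].
Therefore phi_hat_1 = 0.4700.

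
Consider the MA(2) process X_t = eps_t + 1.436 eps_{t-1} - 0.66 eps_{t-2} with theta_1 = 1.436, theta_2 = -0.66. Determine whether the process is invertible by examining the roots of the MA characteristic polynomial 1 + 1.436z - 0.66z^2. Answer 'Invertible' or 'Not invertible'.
\text{Not invertible}

The MA(q) characteristic polynomial is P(z) = 1 + 1.436z - 0.66z^2.
Invertibility requires all roots to lie outside the unit circle, i.e. |z| > 1 for every root.
Set 1 + (1.436) z + (-0.66) z^2 = 0, i.e. a z^2 + b z + c = 0 with a = -0.66, b = 1.436, c = 1.
Discriminant D = b^2 - 4ac = (1.436)^2 - 4*(-0.66)*1 = 2.062096 - (-2.64) = 4.702096.
D >= 0, so the roots are real: z = (-b +/- sqrt(D)) / (2a) = (-1.436 +/- 2.168432) / (-1.32).
  z_1 = (-1.436 + 2.168432) / (-1.32) = -0.5549,   |z_1| = 0.5549.
  z_2 = (-1.436 - 2.168432) / (-1.32) = 2.7306,   |z_2| = 2.7306.
Moduli of all roots: 0.5549, 2.7306.
All moduli strictly greater than 1? No.
Verdict: Not invertible.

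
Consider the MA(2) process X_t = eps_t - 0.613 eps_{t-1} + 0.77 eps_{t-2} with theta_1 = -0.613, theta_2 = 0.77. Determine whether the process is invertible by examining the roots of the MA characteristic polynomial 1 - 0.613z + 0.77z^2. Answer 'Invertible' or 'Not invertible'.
\text{Invertible}

The MA(q) characteristic polynomial is P(z) = 1 - 0.613z + 0.77z^2.
Invertibility requires all roots to lie outside the unit circle, i.e. |z| > 1 for every root.
Set 1 + (-0.613) z + (0.77) z^2 = 0, i.e. a z^2 + b z + c = 0 with a = 0.77, b = -0.613, c = 1.
Discriminant D = b^2 - 4ac = (-0.613)^2 - 4*(0.77)*1 = 0.375769 - (3.08) = -2.704231.
D < 0, so the roots are the complex-conjugate pair z = (-b +/- i sqrt(-D)) / (2a) = 0.3981 +/- 1.0678i.
For a conjugate pair |z|^2 = z * conj(z) = (product of roots) = c/a = 1/(0.77) = 1.298701, so |z| = sqrt(1.298701) = 1.1396 for both roots.
Moduli of all roots: 1.1396, 1.1396.
All moduli strictly greater than 1? Yes.
Verdict: Invertible.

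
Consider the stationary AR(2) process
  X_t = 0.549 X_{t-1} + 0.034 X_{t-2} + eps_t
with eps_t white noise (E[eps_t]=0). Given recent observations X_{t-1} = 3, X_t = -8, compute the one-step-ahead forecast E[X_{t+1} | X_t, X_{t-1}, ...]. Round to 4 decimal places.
E[X_{t+1} \mid \mathcal F_t] = -4.2900

For an AR(p) model X_t = c + sum_i phi_i X_{t-i} + eps_t, the
one-step-ahead conditional mean is
  E[X_{t+1} | X_t, ...] = c + sum_i phi_i X_{t+1-i}.
Substitute known values:
  E[X_{t+1} | ...] = (0.549) * (-8) + (0.034) * (3)
                   = -4.2900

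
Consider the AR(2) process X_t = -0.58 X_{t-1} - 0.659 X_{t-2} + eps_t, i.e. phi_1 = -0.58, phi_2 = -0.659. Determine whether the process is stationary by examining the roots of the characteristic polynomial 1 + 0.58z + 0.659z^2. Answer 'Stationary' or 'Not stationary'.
\text{Stationary}

The AR(p) characteristic polynomial is P(z) = 1 + 0.58z + 0.659z^2.
Stationarity requires all roots to lie outside the unit circle, i.e. |z| > 1 for every root.
Set 1 + (0.58) z + (0.659) z^2 = 0, i.e. a z^2 + b z + c = 0 with a = 0.659, b = 0.58, c = 1.
Discriminant D = b^2 - 4ac = (0.58)^2 - 4*(0.659)*1 = 0.3364 - (2.636) = -2.2996.
D < 0, so the roots are the complex-conjugate pair z = (-b +/- i sqrt(-D)) / (2a) = -0.4401 +/- 1.1506i.
For a conjugate pair |z|^2 = z * conj(z) = (product of roots) = c/a = 1/(0.659) = 1.517451, so |z| = sqrt(1.517451) = 1.2318 for both roots.
Moduli of all roots: 1.2318, 1.2318.
All moduli strictly greater than 1? Yes.
Verdict: Stationary.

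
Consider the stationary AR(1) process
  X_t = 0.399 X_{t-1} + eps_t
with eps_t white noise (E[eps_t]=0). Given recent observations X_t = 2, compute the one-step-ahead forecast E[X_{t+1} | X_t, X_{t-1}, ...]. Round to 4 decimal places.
E[X_{t+1} \mid \mathcal F_t] = 0.7980

For an AR(p) model X_t = c + sum_i phi_i X_{t-i} + eps_t, the
one-step-ahead conditional mean is
  E[X_{t+1} | X_t, ...] = c + sum_i phi_i X_{t+1-i}.
Substitute known values:
  E[X_{t+1} | ...] = (0.399) * (2)
                   = 0.7980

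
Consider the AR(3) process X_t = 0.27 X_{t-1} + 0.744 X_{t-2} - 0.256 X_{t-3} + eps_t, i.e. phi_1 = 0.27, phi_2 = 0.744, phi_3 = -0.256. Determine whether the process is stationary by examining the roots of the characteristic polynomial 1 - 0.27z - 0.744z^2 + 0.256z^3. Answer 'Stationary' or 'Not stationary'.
\text{Stationary}

The AR(p) characteristic polynomial is P(z) = 1 - 0.27z - 0.744z^2 + 0.256z^3.
Stationarity requires all roots to lie outside the unit circle, i.e. |z| > 1 for every root.
Degree 3: look for a simple real root z0 first, then factor out (1 - z/z0) and solve the remaining quadratic.
Testing z0 = 1.25: P(1.25) = 1 + (-0.27)(1.25) + (-0.744)(1.25)^2 + (0.256)(1.25)^3
  = 1 + (-0.3375) + (-1.1625) + (0.5) = 0.  So z_0 = 1.25 is a root, |z_0| = 1.25.
Divide out the factor (1 - 0.8 z) = (1 - z/z0) (since 1/z0 = 0.8):
  P(z) = (1 - 0.8 z)(1 + (0.53) z + (-0.32) z^2)
  [check: z-coef 0.53 - (0.8) = -0.27; z^2-coef -0.32 - (0.8)(0.53) = -0.744; z^3-coef -(0.8)(-0.32) = 0.256.]
Remaining roots from the quadratic factor 1 + (0.53) z + (-0.32) z^2:
  Set 1 + (0.53) z + (-0.32) z^2 = 0, i.e. a z^2 + b z + c = 0 with a = -0.32, b = 0.53, c = 1.
  Discriminant D = b^2 - 4ac = (0.53)^2 - 4*(-0.32)*1 = 0.2809 - (-1.28) = 1.5609.
  D >= 0, so the roots are real: z = (-b +/- sqrt(D)) / (2a) = (-0.53 +/- 1.24936) / (-0.64).
    z_1 = (-0.53 + 1.24936) / (-0.64) = -1.124,   |z_1| = 1.124.
    z_2 = (-0.53 - 1.24936) / (-0.64) = 2.7802,   |z_2| = 2.7802.
Moduli of all roots: 1.2500, 1.1240, 2.7802.
All moduli strictly greater than 1? Yes.
Verdict: Stationary.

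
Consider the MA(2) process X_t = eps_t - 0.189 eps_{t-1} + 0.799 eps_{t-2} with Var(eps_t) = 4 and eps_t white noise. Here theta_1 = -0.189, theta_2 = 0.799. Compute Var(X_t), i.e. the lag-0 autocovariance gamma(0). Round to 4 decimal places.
\gamma(0) = 6.6965

For an MA(q) process X_t = eps_t + sum_i theta_i eps_{t-i} with
Var(eps_t) = sigma^2, the variance is
  gamma(0) = sigma^2 * (1 + sum_i theta_i^2).
  sum_i theta_i^2 = (-0.189)^2 + (0.799)^2 = 0.035721 + 0.638401 = 0.674122.
  gamma(0) = 4 * (1 + 0.674122) = 4 * 1.674122 = 6.696488, which rounds to 6.6965.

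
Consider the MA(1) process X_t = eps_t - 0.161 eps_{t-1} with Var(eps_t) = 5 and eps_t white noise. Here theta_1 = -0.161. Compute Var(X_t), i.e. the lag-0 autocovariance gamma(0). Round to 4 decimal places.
\gamma(0) = 5.1296

For an MA(q) process X_t = eps_t + sum_i theta_i eps_{t-i} with
Var(eps_t) = sigma^2, the variance is
  gamma(0) = sigma^2 * (1 + sum_i theta_i^2).
  sum_i theta_i^2 = (-0.161)^2 = 0.025921.
  gamma(0) = 5 * (1 + 0.025921) = 5 * 1.025921 = 5.129605, which rounds to 5.1296.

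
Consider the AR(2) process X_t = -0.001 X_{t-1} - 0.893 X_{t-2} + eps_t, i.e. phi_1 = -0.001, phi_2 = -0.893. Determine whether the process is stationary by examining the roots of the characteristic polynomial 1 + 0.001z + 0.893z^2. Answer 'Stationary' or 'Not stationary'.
\text{Stationary}

The AR(p) characteristic polynomial is P(z) = 1 + 0.001z + 0.893z^2.
Stationarity requires all roots to lie outside the unit circle, i.e. |z| > 1 for every root.
Set 1 + (0.001) z + (0.893) z^2 = 0, i.e. a z^2 + b z + c = 0 with a = 0.893, b = 0.001, c = 1.
Discriminant D = b^2 - 4ac = (0.001)^2 - 4*(0.893)*1 = 0.000001 - (3.572) = -3.571999.
D < 0, so the roots are the complex-conjugate pair z = (-b +/- i sqrt(-D)) / (2a) = -0.0006 +/- 1.0582i.
For a conjugate pair |z|^2 = z * conj(z) = (product of roots) = c/a = 1/(0.893) = 1.119821, so |z| = sqrt(1.119821) = 1.0582 for both roots.
Moduli of all roots: 1.0582, 1.0582.
All moduli strictly greater than 1? Yes.
Verdict: Stationary.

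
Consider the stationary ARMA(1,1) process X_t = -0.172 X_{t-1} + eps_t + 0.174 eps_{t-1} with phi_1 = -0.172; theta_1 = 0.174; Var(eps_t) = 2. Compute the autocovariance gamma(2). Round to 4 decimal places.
\gamma(2) = -0.0007

Multiply the model equation by X_{t-k} and take expectations. With theta_0 = psi_0 = 1 and psi_j the MA(infinity) weights, this gives
  gamma(k) - sum_i phi_i gamma(k-i) = c_k,
  c_k = sigma^2 * sum_{j=k..q} theta_j psi_{j-k}   (c_k = 0 for k > q),
using gamma(-m) = gamma(m).
psi-weights needed (psi_j = theta_j + sum_i phi_i psi_{j-i}):
  psi_1 = theta_1 + phi_1 = 0.174 + (-0.172) = 0.002
Right-hand sides:
  c_0 = sigma^2 (1 + theta_1 psi_1) = 2 * (1 + (0.174)(0.002)) = 2 * 1.000348 = 2.000696
  c_1 = sigma^2 theta_1 = 2 * (0.174) = 0.348
  c_2 = 0
Equations for k = 0 and k = 1 (AR order 1):
  gamma(0) = phi_1 gamma(1) + c_0
  gamma(1) = phi_1 gamma(0) + c_1
Substituting the second into the first: gamma(0) (1 - phi_1^2) = c_0 + phi_1 c_1, so
  gamma(0) = (c_0 + phi_1 c_1) / (1 - phi_1^2) = (2.000696 + (-0.172)(0.348)) / (1 - (-0.172)^2) = 1.94084 / 0.970416 = 2.000008.
  gamma(1) = phi_1 gamma(0) + c_1 = (-0.172)(2.000008) + (0.348) = 0.003999.
For k = 2 (> q): gamma(2) = phi_1 gamma(1) = (-0.172)(0.003999) = -0.000688.
Therefore gamma(2) = -0.0007 (to 4 decimal places).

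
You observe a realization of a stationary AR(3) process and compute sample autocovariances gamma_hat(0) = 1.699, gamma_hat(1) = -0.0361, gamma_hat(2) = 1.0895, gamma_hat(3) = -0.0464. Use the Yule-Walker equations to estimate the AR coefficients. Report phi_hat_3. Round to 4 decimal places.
\hat\phi_{3} = -0.0149

The Yule-Walker equations for an AR(p) process read, in matrix form,
  Gamma_p phi = r_p,   with   (Gamma_p)_{ij} = gamma(|i - j|),
                       (r_p)_i = gamma(i),   i,j = 1..p.
Substitute the sample gammas (Toeplitz matrix and right-hand side of size 3):
  Gamma_p = [[1.699, -0.0361, 1.0895], [-0.0361, 1.699, -0.0361], [1.0895, -0.0361, 1.699]]
  r_p     = [-0.0361, 1.0895, -0.0464]
Written out (R1..R3):
  (R1) 1.699 phi_1 - 0.0361 phi_2 + 1.0895 phi_3 = -0.0361
  (R2) -0.0361 phi_1 + 1.699 phi_2 - 0.0361 phi_3 = 1.0895
  (R3) 1.0895 phi_1 - 0.0361 phi_2 + 1.699 phi_3 = -0.0464
Gaussian elimination:
  R2 <- R2 - (-0.0361/1.699) R1 = R2 - (-0.021248) R1:  1.698233 phi_2 - 0.012951 phi_3 = 1.088733
  R3 <- R3 - (1.0895/1.699) R1 = R3 - (0.64126) R1:  -0.012951 phi_2 + 1.000348 phi_3 = -0.023251
  R3 <- R3 - (-0.012951/1.698233) R2 = R3 - (-0.007626) R2:  1.000249 phi_3 = -0.014948
Back-substitution:
  phi_hat_3 = -0.014948 / 1.000249 = -0.014944
  phi_hat_2 = (1.088733 - (-0.012951)(-0.014944)) / 1.698233 = 0.640984
  phi_hat_1 = (-0.0361 - (-0.0361)(0.640984) - (1.0895)(-0.014944)) / 1.699 = 0.001955
So phi_hat = [0.0020, 0.6410, -0.0149].
Therefore phi_hat_3 = -0.0149.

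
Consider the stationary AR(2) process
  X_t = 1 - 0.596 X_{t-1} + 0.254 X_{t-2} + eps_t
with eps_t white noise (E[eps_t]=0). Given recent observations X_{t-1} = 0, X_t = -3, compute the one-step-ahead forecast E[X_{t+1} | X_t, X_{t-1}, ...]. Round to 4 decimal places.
E[X_{t+1} \mid \mathcal F_t] = 2.7880

For an AR(p) model X_t = c + sum_i phi_i X_{t-i} + eps_t, the
one-step-ahead conditional mean is
  E[X_{t+1} | X_t, ...] = c + sum_i phi_i X_{t+1-i}.
Substitute known values:
  E[X_{t+1} | ...] = 1 + (-0.596) * (-3) + (0.254) * (0)
                   = 2.7880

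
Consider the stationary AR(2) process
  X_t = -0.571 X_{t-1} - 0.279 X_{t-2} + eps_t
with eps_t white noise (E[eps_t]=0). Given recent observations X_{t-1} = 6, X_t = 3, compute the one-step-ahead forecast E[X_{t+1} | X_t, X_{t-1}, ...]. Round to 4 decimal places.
E[X_{t+1} \mid \mathcal F_t] = -3.3870

For an AR(p) model X_t = c + sum_i phi_i X_{t-i} + eps_t, the
one-step-ahead conditional mean is
  E[X_{t+1} | X_t, ...] = c + sum_i phi_i X_{t+1-i}.
Substitute known values:
  E[X_{t+1} | ...] = (-0.571) * (3) + (-0.279) * (6)
                   = -3.3870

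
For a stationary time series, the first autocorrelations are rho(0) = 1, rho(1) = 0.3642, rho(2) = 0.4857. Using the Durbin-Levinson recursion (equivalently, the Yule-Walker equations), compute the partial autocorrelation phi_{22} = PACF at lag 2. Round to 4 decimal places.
\phi_{22} = 0.4071

The PACF at lag k is phi_{kk}, the last component of the solution
to the Yule-Walker system G_k phi = r_k where
  (G_k)_{ij} = rho(|i - j|), (r_k)_i = rho(i), i,j = 1..k.
Equivalently, Durbin-Levinson gives phi_{kk} iteratively:
  phi_{11} = rho(1)
  phi_{kk} = [rho(k) - sum_{j=1..k-1} phi_{k-1,j} rho(k-j)]
            / [1 - sum_{j=1..k-1} phi_{k-1,j} rho(j)],
  phi_{k,j} = phi_{k-1,j} - phi_{kk} phi_{k-1,k-j},  j = 1..k-1.
Step k = 1:
  phi_11 = rho(1) = 0.3642.
Step k = 2:
  phi_22 = [rho(2) - phi_11 rho(1)] / [1 - phi_11 rho(1)] = [0.4857 - (0.3642)(0.3642)] / [1 - (0.3642)(0.3642)]
         = 0.35305836 / 0.86735836 = 0.4071.
Therefore phi_{22} = 0.4071.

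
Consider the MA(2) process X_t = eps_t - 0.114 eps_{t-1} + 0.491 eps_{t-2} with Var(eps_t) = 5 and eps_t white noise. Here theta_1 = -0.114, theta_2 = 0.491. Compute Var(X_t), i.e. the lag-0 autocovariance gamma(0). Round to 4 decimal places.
\gamma(0) = 6.2704

For an MA(q) process X_t = eps_t + sum_i theta_i eps_{t-i} with
Var(eps_t) = sigma^2, the variance is
  gamma(0) = sigma^2 * (1 + sum_i theta_i^2).
  sum_i theta_i^2 = (-0.114)^2 + (0.491)^2 = 0.012996 + 0.241081 = 0.254077.
  gamma(0) = 5 * (1 + 0.254077) = 5 * 1.254077 = 6.270385, which rounds to 6.2704.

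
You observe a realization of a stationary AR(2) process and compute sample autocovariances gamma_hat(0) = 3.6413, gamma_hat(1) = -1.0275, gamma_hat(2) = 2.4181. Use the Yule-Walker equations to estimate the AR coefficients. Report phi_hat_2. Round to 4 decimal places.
\hat\phi_{2} = 0.6350

The Yule-Walker equations for an AR(p) process read, in matrix form,
  Gamma_p phi = r_p,   with   (Gamma_p)_{ij} = gamma(|i - j|),
                       (r_p)_i = gamma(i),   i,j = 1..p.
Substitute the sample gammas (Toeplitz matrix and right-hand side of size 2):
  Gamma_p = [[3.6413, -1.0275], [-1.0275, 3.6413]]
  r_p     = [-1.0275, 2.4181]
Written out:
  3.6413 phi_1 - 1.0275 phi_2 = -1.0275
  -1.0275 phi_1 + 3.6413 phi_2 = 2.4181
Solve by Cramer's rule:
  det = gamma(0)^2 - gamma(1)^2 = (3.6413)^2 - (-1.0275)^2 = 13.25906569 - 1.05575625 = 12.20330944
  phi_hat_1 = [gamma(1) gamma(0) - gamma(1) gamma(2)] / det = [(-1.0275)(3.6413) - (-1.0275)(2.4181)] / 12.20330944 = -1.256838 / 12.20330944 = -0.103
  phi_hat_2 = [gamma(0) gamma(2) - gamma(1)^2] / det = [(3.6413)(2.4181) - (-1.0275)^2] / 12.20330944 = 7.74927128 / 12.20330944 = 0.635
So phi_hat = [-0.1030, 0.6350].
Therefore phi_hat_2 = 0.6350.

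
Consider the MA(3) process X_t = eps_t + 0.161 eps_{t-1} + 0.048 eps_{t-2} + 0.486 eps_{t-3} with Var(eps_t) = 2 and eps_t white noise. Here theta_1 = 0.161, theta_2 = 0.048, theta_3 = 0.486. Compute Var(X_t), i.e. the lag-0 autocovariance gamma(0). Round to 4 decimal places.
\gamma(0) = 2.5288

For an MA(q) process X_t = eps_t + sum_i theta_i eps_{t-i} with
Var(eps_t) = sigma^2, the variance is
  gamma(0) = sigma^2 * (1 + sum_i theta_i^2).
  sum_i theta_i^2 = (0.161)^2 + (0.048)^2 + (0.486)^2 = 0.025921 + 0.002304 + 0.236196 = 0.264421.
  gamma(0) = 2 * (1 + 0.264421) = 2 * 1.264421 = 2.528842, which rounds to 2.5288.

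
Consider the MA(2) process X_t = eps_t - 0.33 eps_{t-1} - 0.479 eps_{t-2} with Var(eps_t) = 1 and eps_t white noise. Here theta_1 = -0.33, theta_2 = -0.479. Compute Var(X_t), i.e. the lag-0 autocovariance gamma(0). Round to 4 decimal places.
\gamma(0) = 1.3383

For an MA(q) process X_t = eps_t + sum_i theta_i eps_{t-i} with
Var(eps_t) = sigma^2, the variance is
  gamma(0) = sigma^2 * (1 + sum_i theta_i^2).
  sum_i theta_i^2 = (-0.33)^2 + (-0.479)^2 = 0.1089 + 0.229441 = 0.338341.
  gamma(0) = 1 * (1 + 0.338341) = 1 * 1.338341 = 1.338341, which rounds to 1.3383.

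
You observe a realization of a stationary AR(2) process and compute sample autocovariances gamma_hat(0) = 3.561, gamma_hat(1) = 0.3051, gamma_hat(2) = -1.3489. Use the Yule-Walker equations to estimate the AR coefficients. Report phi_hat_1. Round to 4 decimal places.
\hat\phi_{1} = 0.1190

The Yule-Walker equations for an AR(p) process read, in matrix form,
  Gamma_p phi = r_p,   with   (Gamma_p)_{ij} = gamma(|i - j|),
                       (r_p)_i = gamma(i),   i,j = 1..p.
Substitute the sample gammas (Toeplitz matrix and right-hand side of size 2):
  Gamma_p = [[3.561, 0.3051], [0.3051, 3.561]]
  r_p     = [0.3051, -1.3489]
Written out:
  3.561 phi_1 + 0.3051 phi_2 = 0.3051
  0.3051 phi_1 + 3.561 phi_2 = -1.3489
Solve by Cramer's rule:
  det = gamma(0)^2 - gamma(1)^2 = (3.561)^2 - (0.3051)^2 = 12.680721 - 0.09308601 = 12.58763499
  phi_hat_1 = [gamma(1) gamma(0) - gamma(1) gamma(2)] / det = [(0.3051)(3.561) - (0.3051)(-1.3489)] / 12.58763499 = 1.49801049 / 12.58763499 = 0.119
  phi_hat_2 = [gamma(0) gamma(2) - gamma(1)^2] / det = [(3.561)(-1.3489) - (0.3051)^2] / 12.58763499 = -4.89651891 / 12.58763499 = -0.389
So phi_hat = [0.1190, -0.3890].
Therefore phi_hat_1 = 0.1190.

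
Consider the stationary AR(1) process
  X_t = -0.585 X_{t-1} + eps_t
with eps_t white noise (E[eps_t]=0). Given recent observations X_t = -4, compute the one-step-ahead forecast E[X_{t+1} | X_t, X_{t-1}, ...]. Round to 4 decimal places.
E[X_{t+1} \mid \mathcal F_t] = 2.3400

For an AR(p) model X_t = c + sum_i phi_i X_{t-i} + eps_t, the
one-step-ahead conditional mean is
  E[X_{t+1} | X_t, ...] = c + sum_i phi_i X_{t+1-i}.
Substitute known values:
  E[X_{t+1} | ...] = (-0.585) * (-4)
                   = 2.3400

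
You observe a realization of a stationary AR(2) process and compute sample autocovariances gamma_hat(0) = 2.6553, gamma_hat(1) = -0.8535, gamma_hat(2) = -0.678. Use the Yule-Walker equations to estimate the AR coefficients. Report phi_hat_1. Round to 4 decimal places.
\hat\phi_{1} = -0.4500

The Yule-Walker equations for an AR(p) process read, in matrix form,
  Gamma_p phi = r_p,   with   (Gamma_p)_{ij} = gamma(|i - j|),
                       (r_p)_i = gamma(i),   i,j = 1..p.
Substitute the sample gammas (Toeplitz matrix and right-hand side of size 2):
  Gamma_p = [[2.6553, -0.8535], [-0.8535, 2.6553]]
  r_p     = [-0.8535, -0.678]
Written out:
  2.6553 phi_1 - 0.8535 phi_2 = -0.8535
  -0.8535 phi_1 + 2.6553 phi_2 = -0.678
Solve by Cramer's rule:
  det = gamma(0)^2 - gamma(1)^2 = (2.6553)^2 - (-0.8535)^2 = 7.05061809 - 0.72846225 = 6.32215584
  phi_hat_1 = [gamma(1) gamma(0) - gamma(1) gamma(2)] / det = [(-0.8535)(2.6553) - (-0.8535)(-0.678)] / 6.32215584 = -2.84497155 / 6.32215584 = -0.45
  phi_hat_2 = [gamma(0) gamma(2) - gamma(1)^2] / det = [(2.6553)(-0.678) - (-0.8535)^2] / 6.32215584 = -2.52875565 / 6.32215584 = -0.4
So phi_hat = [-0.4500, -0.4000].
Therefore phi_hat_1 = -0.4500.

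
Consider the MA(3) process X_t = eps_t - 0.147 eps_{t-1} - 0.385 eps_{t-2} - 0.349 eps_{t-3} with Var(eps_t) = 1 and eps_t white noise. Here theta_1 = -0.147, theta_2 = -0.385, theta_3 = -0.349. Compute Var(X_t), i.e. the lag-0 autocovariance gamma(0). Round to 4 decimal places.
\gamma(0) = 1.2916

For an MA(q) process X_t = eps_t + sum_i theta_i eps_{t-i} with
Var(eps_t) = sigma^2, the variance is
  gamma(0) = sigma^2 * (1 + sum_i theta_i^2).
  sum_i theta_i^2 = (-0.147)^2 + (-0.385)^2 + (-0.349)^2 = 0.021609 + 0.148225 + 0.121801 = 0.291635.
  gamma(0) = 1 * (1 + 0.291635) = 1 * 1.291635 = 1.291635, which rounds to 1.2916.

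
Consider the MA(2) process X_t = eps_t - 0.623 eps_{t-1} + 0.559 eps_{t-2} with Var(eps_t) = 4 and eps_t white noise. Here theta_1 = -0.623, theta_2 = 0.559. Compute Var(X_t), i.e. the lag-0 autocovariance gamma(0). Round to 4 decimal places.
\gamma(0) = 6.8024

For an MA(q) process X_t = eps_t + sum_i theta_i eps_{t-i} with
Var(eps_t) = sigma^2, the variance is
  gamma(0) = sigma^2 * (1 + sum_i theta_i^2).
  sum_i theta_i^2 = (-0.623)^2 + (0.559)^2 = 0.388129 + 0.312481 = 0.70061.
  gamma(0) = 4 * (1 + 0.70061) = 4 * 1.70061 = 6.80244, which rounds to 6.8024.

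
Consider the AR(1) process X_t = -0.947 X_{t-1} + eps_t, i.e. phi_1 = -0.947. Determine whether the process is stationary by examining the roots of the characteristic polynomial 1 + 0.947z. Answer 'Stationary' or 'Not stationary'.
\text{Stationary}

The AR(p) characteristic polynomial is P(z) = 1 + 0.947z.
Stationarity requires all roots to lie outside the unit circle, i.e. |z| > 1 for every root.
This is linear in z: 1 + (0.947) z = 0  =>  z = -1/(0.947) = -1.055966,  |z| = 1.055966.
Moduli of all roots: 1.0560.
All moduli strictly greater than 1? Yes.
Verdict: Stationary.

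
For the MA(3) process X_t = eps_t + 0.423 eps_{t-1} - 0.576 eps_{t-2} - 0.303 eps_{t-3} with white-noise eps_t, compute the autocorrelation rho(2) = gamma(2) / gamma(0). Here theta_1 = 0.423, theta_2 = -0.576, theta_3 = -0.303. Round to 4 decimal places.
\rho(2) = -0.4394

For an MA(q) process with theta_0 = 1, the autocovariance is
  gamma(k) = sigma^2 * sum_{i=0..q-k} theta_i * theta_{i+k},
and rho(k) = gamma(k) / gamma(0). Sigma^2 cancels.
  numerator   = (1)*(-0.576) + (0.423)*(-0.303) = -0.704169.
  denominator = (1)^2 + (0.423)^2 + (-0.576)^2 + (-0.303)^2 = 1.602514.
  rho(2) = -0.704169 / 1.602514 = -0.4394.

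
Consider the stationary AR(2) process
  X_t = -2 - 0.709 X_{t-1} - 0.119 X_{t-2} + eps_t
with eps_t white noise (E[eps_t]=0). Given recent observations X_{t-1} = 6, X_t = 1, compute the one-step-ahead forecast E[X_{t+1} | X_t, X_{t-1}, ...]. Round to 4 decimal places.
E[X_{t+1} \mid \mathcal F_t] = -3.4230

For an AR(p) model X_t = c + sum_i phi_i X_{t-i} + eps_t, the
one-step-ahead conditional mean is
  E[X_{t+1} | X_t, ...] = c + sum_i phi_i X_{t+1-i}.
Substitute known values:
  E[X_{t+1} | ...] = -2 + (-0.709) * (1) + (-0.119) * (6)
                   = -3.4230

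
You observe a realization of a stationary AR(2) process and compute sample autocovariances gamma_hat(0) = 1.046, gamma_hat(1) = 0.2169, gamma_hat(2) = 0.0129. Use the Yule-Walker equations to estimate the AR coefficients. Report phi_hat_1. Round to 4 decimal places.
\hat\phi_{1} = 0.2140

The Yule-Walker equations for an AR(p) process read, in matrix form,
  Gamma_p phi = r_p,   with   (Gamma_p)_{ij} = gamma(|i - j|),
                       (r_p)_i = gamma(i),   i,j = 1..p.
Substitute the sample gammas (Toeplitz matrix and right-hand side of size 2):
  Gamma_p = [[1.046, 0.2169], [0.2169, 1.046]]
  r_p     = [0.2169, 0.0129]
Written out:
  1.046 phi_1 + 0.2169 phi_2 = 0.2169
  0.2169 phi_1 + 1.046 phi_2 = 0.0129
Solve by Cramer's rule:
  det = gamma(0)^2 - gamma(1)^2 = (1.046)^2 - (0.2169)^2 = 1.094116 - 0.04704561 = 1.04707039
  phi_hat_1 = [gamma(1) gamma(0) - gamma(1) gamma(2)] / det = [(0.2169)(1.046) - (0.2169)(0.0129)] / 1.04707039 = 0.22407939 / 1.04707039 = 0.214
  phi_hat_2 = [gamma(0) gamma(2) - gamma(1)^2] / det = [(1.046)(0.0129) - (0.2169)^2] / 1.04707039 = -0.03355221 / 1.04707039 = -0.032
So phi_hat = [0.2140, -0.0320].
Therefore phi_hat_1 = 0.2140.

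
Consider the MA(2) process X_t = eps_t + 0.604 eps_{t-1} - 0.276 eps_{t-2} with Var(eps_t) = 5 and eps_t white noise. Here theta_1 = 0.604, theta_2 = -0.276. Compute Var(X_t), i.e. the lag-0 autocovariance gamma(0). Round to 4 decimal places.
\gamma(0) = 7.2050

For an MA(q) process X_t = eps_t + sum_i theta_i eps_{t-i} with
Var(eps_t) = sigma^2, the variance is
  gamma(0) = sigma^2 * (1 + sum_i theta_i^2).
  sum_i theta_i^2 = (0.604)^2 + (-0.276)^2 = 0.364816 + 0.076176 = 0.440992.
  gamma(0) = 5 * (1 + 0.440992) = 5 * 1.440992 = 7.20496, which rounds to 7.2050.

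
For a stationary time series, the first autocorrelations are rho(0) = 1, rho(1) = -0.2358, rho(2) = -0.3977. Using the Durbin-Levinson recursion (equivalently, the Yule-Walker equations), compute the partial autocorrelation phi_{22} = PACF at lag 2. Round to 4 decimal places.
\phi_{22} = -0.4800

The PACF at lag k is phi_{kk}, the last component of the solution
to the Yule-Walker system G_k phi = r_k where
  (G_k)_{ij} = rho(|i - j|), (r_k)_i = rho(i), i,j = 1..k.
Equivalently, Durbin-Levinson gives phi_{kk} iteratively:
  phi_{11} = rho(1)
  phi_{kk} = [rho(k) - sum_{j=1..k-1} phi_{k-1,j} rho(k-j)]
            / [1 - sum_{j=1..k-1} phi_{k-1,j} rho(j)],
  phi_{k,j} = phi_{k-1,j} - phi_{kk} phi_{k-1,k-j},  j = 1..k-1.
Step k = 1:
  phi_11 = rho(1) = -0.2358.
Step k = 2:
  phi_22 = [rho(2) - phi_11 rho(1)] / [1 - phi_11 rho(1)] = [-0.3977 - (-0.2358)(-0.2358)] / [1 - (-0.2358)(-0.2358)]
         = -0.45330164 / 0.94439836 = -0.48.
Therefore phi_{22} = -0.4800.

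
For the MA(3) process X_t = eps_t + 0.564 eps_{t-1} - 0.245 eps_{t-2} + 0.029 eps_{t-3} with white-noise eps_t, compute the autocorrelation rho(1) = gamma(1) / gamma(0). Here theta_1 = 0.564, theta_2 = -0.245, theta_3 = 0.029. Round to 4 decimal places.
\rho(1) = 0.3036

For an MA(q) process with theta_0 = 1, the autocovariance is
  gamma(k) = sigma^2 * sum_{i=0..q-k} theta_i * theta_{i+k},
and rho(k) = gamma(k) / gamma(0). Sigma^2 cancels.
  numerator   = (1)*(0.564) + (0.564)*(-0.245) + (-0.245)*(0.029) = 0.418715.
  denominator = (1)^2 + (0.564)^2 + (-0.245)^2 + (0.029)^2 = 1.378962.
  rho(1) = 0.418715 / 1.378962 = 0.3036.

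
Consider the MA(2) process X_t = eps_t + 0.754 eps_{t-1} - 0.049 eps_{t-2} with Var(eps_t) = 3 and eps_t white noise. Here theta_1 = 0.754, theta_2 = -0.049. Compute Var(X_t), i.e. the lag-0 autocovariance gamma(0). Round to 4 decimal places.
\gamma(0) = 4.7128

For an MA(q) process X_t = eps_t + sum_i theta_i eps_{t-i} with
Var(eps_t) = sigma^2, the variance is
  gamma(0) = sigma^2 * (1 + sum_i theta_i^2).
  sum_i theta_i^2 = (0.754)^2 + (-0.049)^2 = 0.568516 + 0.002401 = 0.570917.
  gamma(0) = 3 * (1 + 0.570917) = 3 * 1.570917 = 4.712751, which rounds to 4.7128.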